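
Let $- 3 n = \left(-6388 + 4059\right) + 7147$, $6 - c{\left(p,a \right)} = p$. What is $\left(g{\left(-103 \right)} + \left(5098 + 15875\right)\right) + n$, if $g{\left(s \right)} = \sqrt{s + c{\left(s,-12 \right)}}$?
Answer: $19367 + \sqrt{6} \approx 19369.0$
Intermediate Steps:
$c{\left(p,a \right)} = 6 - p$
$n = -1606$ ($n = - \frac{\left(-6388 + 4059\right) + 7147}{3} = - \frac{-2329 + 7147}{3} = \left(- \frac{1}{3}\right) 4818 = -1606$)
$g{\left(s \right)} = \sqrt{6}$ ($g{\left(s \right)} = \sqrt{s - \left(-6 + s\right)} = \sqrt{6}$)
$\left(g{\left(-103 \right)} + \left(5098 + 15875\right)\right) + n = \left(\sqrt{6} + \left(5098 + 15875\right)\right) - 1606 = \left(\sqrt{6} + 20973\right) - 1606 = \left(20973 + \sqrt{6}\right) - 1606 = 19367 + \sqrt{6}$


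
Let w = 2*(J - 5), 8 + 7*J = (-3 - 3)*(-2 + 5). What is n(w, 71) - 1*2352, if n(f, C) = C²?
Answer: 2689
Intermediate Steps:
J = -26/7 (J = -8/7 + ((-3 - 3)*(-2 + 5))/7 = -8/7 + (-6*3)/7 = -8/7 + (⅐)*(-18) = -8/7 - 18/7 = -26/7 ≈ -3.7143)
w = -122/7 (w = 2*(-26/7 - 5) = 2*(-61/7) = -122/7 ≈ -17.429)
n(w, 71) - 1*2352 = 71² - 1*2352 = 5041 - 2352 = 2689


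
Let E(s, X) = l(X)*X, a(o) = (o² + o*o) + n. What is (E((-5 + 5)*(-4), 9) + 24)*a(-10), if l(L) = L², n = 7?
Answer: 155871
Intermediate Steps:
a(o) = 7 + 2*o² (a(o) = (o² + o*o) + 7 = (o² + o²) + 7 = 2*o² + 7 = 7 + 2*o²)
E(s, X) = X³ (E(s, X) = X²*X = X³)
(E((-5 + 5)*(-4), 9) + 24)*a(-10) = (9³ + 24)*(7 + 2*(-10)²) = (729 + 24)*(7 + 2*100) = 753*(7 + 200) = 753*207 = 155871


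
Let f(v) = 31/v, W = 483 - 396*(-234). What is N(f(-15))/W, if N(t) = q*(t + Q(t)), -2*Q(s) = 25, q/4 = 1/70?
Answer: -437/48902175 ≈ -8.9362e-6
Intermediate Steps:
q = 2/35 (q = 4/70 = 4*(1/70) = 2/35 ≈ 0.057143)
W = 93147 (W = 483 + 92664 = 93147)
Q(s) = -25/2 (Q(s) = -½*25 = -25/2)
N(t) = -5/7 + 2*t/35 (N(t) = 2*(t - 25/2)/35 = 2*(-25/2 + t)/35 = -5/7 + 2*t/35)
N(f(-15))/W = (-5/7 + 2*(31/(-15))/35)/93147 = (-5/7 + 2*(31*(-1/15))/35)*(1/93147) = (-5/7 + (2/35)*(-31/15))*(1/93147) = (-5/7 - 62/525)*(1/93147) = -437/525*1/93147 = -437/48902175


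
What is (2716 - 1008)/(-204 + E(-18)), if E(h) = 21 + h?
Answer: -1708/201 ≈ -8.4975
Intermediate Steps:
(2716 - 1008)/(-204 + E(-18)) = (2716 - 1008)/(-204 + (21 - 18)) = 1708/(-204 + 3) = 1708/(-201) = 1708*(-1/201) = -1708/201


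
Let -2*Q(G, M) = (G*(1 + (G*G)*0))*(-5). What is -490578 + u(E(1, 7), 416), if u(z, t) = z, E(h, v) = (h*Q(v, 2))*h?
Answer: -981121/2 ≈ -4.9056e+5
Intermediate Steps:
Q(G, M) = 5*G/2 (Q(G, M) = -G*(1 + (G*G)*0)*(-5)/2 = -G*(1 + G²*0)*(-5)/2 = -G*(1 + 0)*(-5)/2 = -G*1*(-5)/2 = -G*(-5)/2 = -(-5)*G/2 = 5*G/2)
E(h, v) = 5*v*h²/2 (E(h, v) = (h*(5*v/2))*h = (5*h*v/2)*h = 5*v*h²/2)
-490578 + u(E(1, 7), 416) = -490578 + (5/2)*7*1² = -490578 + (5/2)*7*1 = -490578 + 35/2 = -981121/2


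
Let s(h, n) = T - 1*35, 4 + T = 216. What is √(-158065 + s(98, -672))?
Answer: 8*I*√2467 ≈ 397.35*I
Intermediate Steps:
T = 212 (T = -4 + 216 = 212)
s(h, n) = 177 (s(h, n) = 212 - 1*35 = 212 - 35 = 177)
√(-158065 + s(98, -672)) = √(-158065 + 177) = √(-157888) = 8*I*√2467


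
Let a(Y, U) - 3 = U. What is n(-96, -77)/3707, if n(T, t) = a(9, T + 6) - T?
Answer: 9/3707 ≈ 0.0024278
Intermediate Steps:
a(Y, U) = 3 + U
n(T, t) = 9 (n(T, t) = (3 + (T + 6)) - T = (3 + (6 + T)) - T = (9 + T) - T = 9)
n(-96, -77)/3707 = 9/3707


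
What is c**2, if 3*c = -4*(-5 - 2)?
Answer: 784/9 ≈ 87.111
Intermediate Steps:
c = 28/3 (c = (-4*(-5 - 2))/3 = (-4*(-7))/3 = (1/3)*28 = 28/3 ≈ 9.3333)
c**2 = (28/3)**2 = 784/9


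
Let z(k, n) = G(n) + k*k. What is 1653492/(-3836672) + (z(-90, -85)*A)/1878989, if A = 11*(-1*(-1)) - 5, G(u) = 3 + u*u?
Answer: -98358651039/257466588736 ≈ -0.38202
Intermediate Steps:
G(u) = 3 + u**2
A = 6 (A = 11*1 - 5 = 11 - 5 = 6)
z(k, n) = 3 + k**2 + n**2 (z(k, n) = (3 + n**2) + k*k = (3 + n**2) + k**2 = 3 + k**2 + n**2)
1653492/(-3836672) + (z(-90, -85)*A)/1878989 = 1653492/(-3836672) + ((3 + (-90)**2 + (-85)**2)*6)/1878989 = 1653492*(-1/3836672) + ((3 + 8100 + 7225)*6)*(1/1878989) = -413373/959168 + (15328*6)*(1/1878989) = -413373/959168 + 91968*(1/1878989) = -413373/959168 + 91968/1878989 = -98358651039/257466588736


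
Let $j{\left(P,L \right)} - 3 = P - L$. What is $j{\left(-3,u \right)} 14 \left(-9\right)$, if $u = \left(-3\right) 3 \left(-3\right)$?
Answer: $3402$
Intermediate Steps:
$u = 27$ ($u = \left(-9\right) \left(-3\right) = 27$)
$j{\left(P,L \right)} = 3 + P - L$ ($j{\left(P,L \right)} = 3 - \left(L - P\right) = 3 + P - L$)
$j{\left(-3,u \right)} 14 \left(-9\right) = \left(3 - 3 - 27\right) 14 \left(-9\right) = \left(-27\right) 14 \left(-9\right) = \left(-378\right) \left(-9\right) = 3402$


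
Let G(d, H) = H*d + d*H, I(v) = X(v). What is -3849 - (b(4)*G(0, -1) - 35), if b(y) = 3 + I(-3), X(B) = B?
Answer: -3814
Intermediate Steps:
I(v) = v
G(d, H) = 2*H*d (G(d, H) = H*d + H*d = 2*H*d)
b(y) = 0 (b(y) = 3 - 3 = 0)
-3849 - (b(4)*G(0, -1) - 35) = -3849 - (0*(2*(-1)*0) - 35) = -3849 - (0*0 - 35) = -3849 - (0 - 35) = -3849 - 1*(-35) = -3849 + 35 = -3814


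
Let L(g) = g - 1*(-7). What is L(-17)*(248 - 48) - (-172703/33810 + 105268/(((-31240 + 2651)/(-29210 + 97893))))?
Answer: 10544442414509/42025830 ≈ 2.5090e+5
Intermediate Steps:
L(g) = 7 + g (L(g) = g + 7 = 7 + g)
L(-17)*(248 - 48) - (-172703/33810 + 105268/(((-31240 + 2651)/(-29210 + 97893)))) = (7 - 17)*(248 - 48) - (-172703/33810 + 105268/(((-31240 + 2651)/(-29210 + 97893)))) = -10*200 - (-172703*1/33810 + 105268/((-28589/68683))) = -2000 - (-172703/33810 + 105268/((-28589*1/68683))) = -2000 - (-172703/33810 + 105268/(-28589/68683)) = -2000 - (-172703/33810 + 105268*(-68683/28589)) = -2000 - (-172703/33810 - 7230122044/28589) = -2000 - 1*(-10628494074509/42025830) = -2000 + 10628494074509/42025830 = 10544442414509/42025830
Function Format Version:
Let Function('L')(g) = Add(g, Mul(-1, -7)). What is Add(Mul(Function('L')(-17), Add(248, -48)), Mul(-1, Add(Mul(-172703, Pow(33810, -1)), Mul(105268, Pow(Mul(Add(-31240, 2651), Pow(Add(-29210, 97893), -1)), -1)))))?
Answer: Rational(10544442414509, 42025830) ≈ 2.5090e+5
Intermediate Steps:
Function('L')(g) = Add(7, g) (Function('L')(g) = Add(g, 7) = Add(7, g))
Add(Mul(Function('L')(-17), Add(248, -48)), Mul(-1, Add(Mul(-172703, Pow(33810, -1)), Mul(105268, Pow(Mul(Add(-31240, 2651), Pow(Add(-29210, 97893), -1)), -1))))) = Add(Mul(Add(7, -17), Add(248, -48)), Mul(-1, Add(Mul(-172703, Pow(33810, -1)), Mul(105268, Pow(Mul(Add(-31240, 2651), Pow(Add(-29210, 97893), -1)), -1))))) = Add(Mul(-10, 200), Mul(-1, Add(Mul(-172703, Rational(1, 33810)), Mul(105268, Pow(Mul(-28589, Pow(68683, -1)), -1))))) = Add(-2000, Mul(-1, Add(Rational(-172703, 33810), Mul(105268, Pow(Mul(-28589, Rational(1, 68683)), -1))))) = Add(-2000, Mul(-1, Add(Rational(-172703, 33810), Mul(105268, Pow(Rational(-28589, 68683), -1))))) = Add(-2000, Mul(-1, Add(Rational(-172703, 33810), Mul(105268, Rational(-68683, 28589))))) = Add(-2000, Mul(-1, Add(Rational(-172703, 33810), Rational(-7230122044, 28589)))) = Add(-2000, Mul(-1, Rational(-10628494074509, 42025830))) = Add(-2000, Rational(10628494074509, 42025830)) = Rational(10544442414509, 42025830)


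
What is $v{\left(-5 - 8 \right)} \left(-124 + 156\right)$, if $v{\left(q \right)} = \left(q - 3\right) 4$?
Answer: $-2048$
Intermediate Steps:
$v{\left(q \right)} = -12 + 4 q$ ($v{\left(q \right)} = \left(q - 3\right) 4 = \left(-3 + q\right) 4 = -12 + 4 q$)
$v{\left(-5 - 8 \right)} \left(-124 + 156\right) = \left(-12 + 4 \left(-5 - 8\right)\right) \left(-124 + 156\right) = \left(-12 + 4 \left(-5 - 8\right)\right) 32 = \left(-12 + 4 \left(-13\right)\right) 32 = \left(-12 - 52\right) 32 = \left(-64\right) 32 = -2048$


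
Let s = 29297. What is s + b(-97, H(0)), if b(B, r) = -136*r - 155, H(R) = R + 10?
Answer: 27782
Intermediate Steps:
H(R) = 10 + R
b(B, r) = -155 - 136*r
s + b(-97, H(0)) = 29297 + (-155 - 136*(10 + 0)) = 29297 + (-155 - 136*10) = 29297 + (-155 - 1360) = 29297 - 1515 = 27782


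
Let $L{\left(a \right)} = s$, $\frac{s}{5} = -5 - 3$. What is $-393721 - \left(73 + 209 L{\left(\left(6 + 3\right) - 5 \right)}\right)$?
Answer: $-385434$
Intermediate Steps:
$s = -40$ ($s = 5 \left(-5 - 3\right) = 5 \left(-8\right) = -40$)
$L{\left(a \right)} = -40$
$-393721 - \left(73 + 209 L{\left(\left(6 + 3\right) - 5 \right)}\right) = -393721 - -8287 = -393721 + \left(-73 + 8360\right) = -393721 + 8287 = -385434$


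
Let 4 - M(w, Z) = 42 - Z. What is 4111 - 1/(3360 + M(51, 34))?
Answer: 13796515/3356 ≈ 4111.0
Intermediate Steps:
M(w, Z) = -38 + Z (M(w, Z) = 4 - (42 - Z) = 4 + (-42 + Z) = -38 + Z)
4111 - 1/(3360 + M(51, 34)) = 4111 - 1/(3360 + (-38 + 34)) = 4111 - 1/(3360 - 4) = 4111 - 1/3356 = 13796515/3356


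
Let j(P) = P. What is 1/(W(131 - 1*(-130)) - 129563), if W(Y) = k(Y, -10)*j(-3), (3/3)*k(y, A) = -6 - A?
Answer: -1/129575 ≈ -7.7175e-6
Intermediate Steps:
k(y, A) = -6 - A
W(Y) = -12 (W(Y) = (-6 - 1*(-10))*(-3) = (-6 + 10)*(-3) = 4*(-3) = -12)
1/(W(131 - 1*(-130)) - 129563) = 1/(-12 - 129563) = 1/(-129575) = -1/129575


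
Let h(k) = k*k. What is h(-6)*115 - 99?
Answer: 4041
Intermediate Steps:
h(k) = k²
h(-6)*115 - 99 = (-6)²*115 - 99 = 36*115 - 99 = 4140 - 99 = 4041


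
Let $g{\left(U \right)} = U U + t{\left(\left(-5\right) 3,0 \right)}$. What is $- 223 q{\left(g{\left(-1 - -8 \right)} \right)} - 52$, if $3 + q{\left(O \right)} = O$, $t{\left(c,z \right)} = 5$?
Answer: $-11425$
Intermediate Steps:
$g{\left(U \right)} = 5 + U^{2}$ ($g{\left(U \right)} = U U + 5 = U^{2} + 5 = 5 + U^{2}$)
$q{\left(O \right)} = -3 + O$
$- 223 q{\left(g{\left(-1 - -8 \right)} \right)} - 52 = - 223 \left(-3 + \left(5 + \left(-1 - -8\right)^{2}\right)\right) - 52 = - 223 \left(-3 + \left(5 + \left(-1 + 8\right)^{2}\right)\right) - 52 = - 223 \left(-3 + \left(5 + 7^{2}\right)\right) - 52 = - 223 \left(-3 + \left(5 + 49\right)\right) - 52 = - 223 \left(-3 + 54\right) - 52 = \left(-223\right) 51 - 52 = -11373 - 52 = -11425$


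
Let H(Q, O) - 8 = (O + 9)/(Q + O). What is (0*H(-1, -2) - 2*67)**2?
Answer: 17956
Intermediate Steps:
H(Q, O) = 8 + (9 + O)/(O + Q) (H(Q, O) = 8 + (O + 9)/(Q + O) = 8 + (9 + O)/(O + Q))
(0*H(-1, -2) - 2*67)**2 = (0*((9 + 8*(-1) + 9*(-2))/(-2 - 1)) - 2*67)**2 = (0*((9 - 8 - 18)/(-3)) - 134)**2 = (0*(-1/3*(-17)) - 134)**2 = (0*(17/3) - 134)**2 = (0 - 134)**2 = (-134)**2 = 17956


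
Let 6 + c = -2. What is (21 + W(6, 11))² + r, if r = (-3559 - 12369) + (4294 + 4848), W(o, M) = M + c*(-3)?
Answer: -3650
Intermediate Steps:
c = -8 (c = -6 - 2 = -8)
W(o, M) = 24 + M (W(o, M) = M - 8*(-3) = M + 24 = 24 + M)
r = -6786 (r = -15928 + 9142 = -6786)
(21 + W(6, 11))² + r = (21 + (24 + 11))² - 6786 = (21 + 35)² - 6786 = 56² - 6786 = 3136 - 6786 = -3650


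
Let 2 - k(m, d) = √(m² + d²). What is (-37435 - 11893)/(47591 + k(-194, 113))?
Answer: -586916876/566260811 - 12332*√50405/566260811 ≈ -1.0414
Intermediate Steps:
k(m, d) = 2 - √(d² + m²) (k(m, d) = 2 - √(m² + d²) = 2 - √(d² + m²))
(-37435 - 11893)/(47591 + k(-194, 113)) = (-37435 - 11893)/(47591 + (2 - √(113² + (-194)²))) = -49328/(47591 + (2 - √(12769 + 37636))) = -49328/(47591 + (2 - √50405)) = -49328/(47593 - √50405)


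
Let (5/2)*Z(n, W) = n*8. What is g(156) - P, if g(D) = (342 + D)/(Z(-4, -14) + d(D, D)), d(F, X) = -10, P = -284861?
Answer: 5411944/19 ≈ 2.8484e+5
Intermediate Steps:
Z(n, W) = 16*n/5 (Z(n, W) = 2*(n*8)/5 = 2*(8*n)/5 = 16*n/5)
g(D) = -15 - 5*D/114 (g(D) = (342 + D)/((16/5)*(-4) - 10) = (342 + D)/(-64/5 - 10) = (342 + D)/(-114/5) = (342 + D)*(-5/114) = -15 - 5*D/114)
g(156) - P = (-15 - 5/114*156) - 1*(-284861) = (-15 - 130/19) + 284861 = -415/19 + 284861 = 5411944/19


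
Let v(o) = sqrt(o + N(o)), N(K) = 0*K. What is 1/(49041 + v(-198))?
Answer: 5449/267224431 - I*sqrt(22)/801673293 ≈ 2.0391e-5 - 5.8508e-9*I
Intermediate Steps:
N(K) = 0
v(o) = sqrt(o) (v(o) = sqrt(o + 0) = sqrt(o))
1/(49041 + v(-198)) = 1/(49041 + sqrt(-198)) = 1/(49041 + 3*I*sqrt(22))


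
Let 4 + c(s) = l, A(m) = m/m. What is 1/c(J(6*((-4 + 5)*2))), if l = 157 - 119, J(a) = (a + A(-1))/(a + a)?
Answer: 1/34 ≈ 0.029412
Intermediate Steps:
A(m) = 1
J(a) = (1 + a)/(2*a) (J(a) = (a + 1)/(a + a) = (1 + a)/((2*a)) = (1 + a)*(1/(2*a)) = (1 + a)/(2*a))
l = 38
c(s) = 34 (c(s) = -4 + 38 = 34)
1/c(J(6*((-4 + 5)*2))) = 1/34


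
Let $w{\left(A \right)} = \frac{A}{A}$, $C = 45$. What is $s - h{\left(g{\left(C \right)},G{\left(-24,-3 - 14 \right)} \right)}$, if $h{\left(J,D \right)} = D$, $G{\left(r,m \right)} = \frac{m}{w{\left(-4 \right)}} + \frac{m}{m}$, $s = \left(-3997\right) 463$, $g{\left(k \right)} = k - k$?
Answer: $-1850595$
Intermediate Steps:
$w{\left(A \right)} = 1$
$g{\left(k \right)} = 0$
$s = -1850611$
$G{\left(r,m \right)} = 1 + m$ ($G{\left(r,m \right)} = \frac{m}{1} + \frac{m}{m} = m 1 + 1 = m + 1 = 1 + m$)
$s - h{\left(g{\left(C \right)},G{\left(-24,-3 - 14 \right)} \right)} = -1850611 - \left(1 - 17\right) = -1850611 - -16 = -1850611 + 16 = -1850595$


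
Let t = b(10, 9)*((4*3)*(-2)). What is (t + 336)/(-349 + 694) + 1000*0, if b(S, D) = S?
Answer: 32/115 ≈ 0.27826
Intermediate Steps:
t = -240 (t = 10*((4*3)*(-2)) = 10*(12*(-2)) = 10*(-24) = -240)
(t + 336)/(-349 + 694) + 1000*0 = (-240 + 336)/(-349 + 694) + 1000*0 = 96/345 + 0 = 96*(1/345) + 0 = 32/115 + 0 = 32/115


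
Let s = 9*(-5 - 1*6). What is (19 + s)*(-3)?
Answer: 240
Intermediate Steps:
s = -99 (s = 9*(-5 - 6) = 9*(-11) = -99)
(19 + s)*(-3) = (19 - 99)*(-3) = -80*(-3) = 240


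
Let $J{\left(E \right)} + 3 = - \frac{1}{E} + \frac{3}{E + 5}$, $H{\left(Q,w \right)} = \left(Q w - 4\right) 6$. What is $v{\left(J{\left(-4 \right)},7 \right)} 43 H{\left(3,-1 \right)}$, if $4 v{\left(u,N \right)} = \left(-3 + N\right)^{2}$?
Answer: $-7224$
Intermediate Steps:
$H{\left(Q,w \right)} = -24 + 6 Q w$ ($H{\left(Q,w \right)} = \left(-4 + Q w\right) 6 = -24 + 6 Q w$)
$J{\left(E \right)} = -3 - \frac{1}{E} + \frac{3}{5 + E}$ ($J{\left(E \right)} = -3 + \left(- \frac{1}{E} + \frac{3}{E + 5}\right) = -3 + \left(- \frac{1}{E} + \frac{3}{5 + E}\right) = -3 - \frac{1}{E} + \frac{3}{5 + E}$)
$v{\left(u,N \right)} = \frac{\left(-3 + N\right)^{2}}{4}$
$v{\left(J{\left(-4 \right)},7 \right)} 43 H{\left(3,-1 \right)} = \frac{\left(-3 + 7\right)^{2}}{4} \cdot 43 \left(-24 + 6 \cdot 3 \left(-1\right)\right) = \frac{4^{2}}{4} \cdot 43 \left(-24 - 18\right) = \frac{1}{4} \cdot 16 \cdot 43 \left(-42\right) = 4 \cdot 43 \left(-42\right) = 172 \left(-42\right) = -7224$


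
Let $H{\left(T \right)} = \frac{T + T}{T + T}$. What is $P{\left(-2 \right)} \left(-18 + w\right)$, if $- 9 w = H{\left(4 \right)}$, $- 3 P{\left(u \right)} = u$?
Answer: $- \frac{326}{27} \approx -12.074$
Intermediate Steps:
$P{\left(u \right)} = - \frac{u}{3}$
$H{\left(T \right)} = 1$ ($H{\left(T \right)} = \frac{2 T}{2 T} = 2 T \frac{1}{2 T} = 1$)
$w = - \frac{1}{9}$ ($w = \left(- \frac{1}{9}\right) 1 = - \frac{1}{9} \approx -0.11111$)
$P{\left(-2 \right)} \left(-18 + w\right) = \left(- \frac{1}{3}\right) \left(-2\right) \left(-18 - \frac{1}{9}\right) = \frac{2}{3} \left(- \frac{163}{9}\right) = - \frac{326}{27}$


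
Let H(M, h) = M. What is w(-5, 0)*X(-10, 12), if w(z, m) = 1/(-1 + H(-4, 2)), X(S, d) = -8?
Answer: 8/5 ≈ 1.6000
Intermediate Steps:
w(z, m) = -⅕ (w(z, m) = 1/(-1 - 4) = 1/(-5) = -⅕)
w(-5, 0)*X(-10, 12) = -⅕*(-8) = 8/5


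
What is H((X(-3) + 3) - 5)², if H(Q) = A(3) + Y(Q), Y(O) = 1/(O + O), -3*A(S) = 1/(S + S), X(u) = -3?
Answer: 49/2025 ≈ 0.024198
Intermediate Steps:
A(S) = -1/(6*S) (A(S) = -1/(3*(S + S)) = -1/(2*S)/3 = -1/(6*S))
Y(O) = 1/(2*O)
H(Q) = -1/18 + 1/(2*Q) (H(Q) = -⅙/3 + 1/(2*Q) = -⅙*⅓ + 1/(2*Q) = -1/18 + 1/(2*Q))
H((X(-3) + 3) - 5)² = ((9 - ((-3 + 3) - 5))/(18*((-3 + 3) - 5)))² = ((9 - (0 - 5))/(18*(0 - 5)))² = ((1/18)*(9 - 1*(-5))/(-5))² = ((1/18)*(-⅕)*(9 + 5))² = ((1/18)*(-⅕)*14)² = (-7/45)² = 49/2025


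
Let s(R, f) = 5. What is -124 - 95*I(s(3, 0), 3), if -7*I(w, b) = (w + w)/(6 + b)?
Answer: -6862/63 ≈ -108.92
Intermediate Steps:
I(w, b) = -2*w/(7*(6 + b)) (I(w, b) = -(w + w)/(7*(6 + b)) = -2*w/(7*(6 + b)))
-124 - 95*I(s(3, 0), 3) = -124 - (-190)*5/(42 + 7*3) = -124 - (-190)*5/(42 + 21) = -124 - (-190)*5/63 = -124 - 95*(-10/63) = -124 + 950/63 = -6862/63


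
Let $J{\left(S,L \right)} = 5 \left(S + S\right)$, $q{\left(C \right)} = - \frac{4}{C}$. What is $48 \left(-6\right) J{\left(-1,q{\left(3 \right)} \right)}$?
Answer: $2880$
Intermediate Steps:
$J{\left(S,L \right)} = 10 S$ ($J{\left(S,L \right)} = 5 \cdot 2 S = 10 S$)
$48 \left(-6\right) J{\left(-1,q{\left(3 \right)} \right)} = 48 \left(-6\right) 10 \left(-1\right) = \left(-288\right) \left(-10\right) = 2880$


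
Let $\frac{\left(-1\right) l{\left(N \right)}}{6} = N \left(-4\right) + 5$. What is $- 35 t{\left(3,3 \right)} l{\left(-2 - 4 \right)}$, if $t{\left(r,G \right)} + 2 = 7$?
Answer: $30450$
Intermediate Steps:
$t{\left(r,G \right)} = 5$ ($t{\left(r,G \right)} = -2 + 7 = 5$)
$l{\left(N \right)} = -30 + 24 N$ ($l{\left(N \right)} = - 6 \left(N \left(-4\right) + 5\right) = - 6 \left(- 4 N + 5\right) = - 6 \left(5 - 4 N\right) = -30 + 24 N$)
$- 35 t{\left(3,3 \right)} l{\left(-2 - 4 \right)} = \left(-35\right) 5 \left(-30 + 24 \left(-2 - 4\right)\right) = - 175 \left(-30 + 24 \left(-6\right)\right) = - 175 \left(-30 - 144\right) = \left(-175\right) \left(-174\right) = 30450$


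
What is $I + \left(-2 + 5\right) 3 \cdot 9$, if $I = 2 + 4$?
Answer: $87$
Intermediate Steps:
$I = 6$
$I + \left(-2 + 5\right) 3 \cdot 9 = 6 + \left(-2 + 5\right) 3 \cdot 9 = 6 + 3 \cdot 3 \cdot 9 = 6 + 9 \cdot 9 = 6 + 81 = 87$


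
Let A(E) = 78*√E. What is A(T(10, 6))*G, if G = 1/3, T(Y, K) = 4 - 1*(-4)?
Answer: 52*√2 ≈ 73.539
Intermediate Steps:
T(Y, K) = 8 (T(Y, K) = 4 + 4 = 8)
G = ⅓ ≈ 0.33333
A(T(10, 6))*G = (78*√8)*(⅓) = (78*(2*√2))*(⅓) = (156*√2)*(⅓) = 52*√2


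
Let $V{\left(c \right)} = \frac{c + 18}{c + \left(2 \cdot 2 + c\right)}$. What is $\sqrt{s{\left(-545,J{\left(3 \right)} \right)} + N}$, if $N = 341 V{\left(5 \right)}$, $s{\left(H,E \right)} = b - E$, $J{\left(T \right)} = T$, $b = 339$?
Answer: $\frac{\sqrt{175658}}{14} \approx 29.937$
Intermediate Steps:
$V{\left(c \right)} = \frac{18 + c}{4 + 2 c}$ ($V{\left(c \right)} = \frac{18 + c}{c + \left(4 + c\right)} = \frac{18 + c}{4 + 2 c}$)
$s{\left(H,E \right)} = 339 - E$
$N = \frac{7843}{14}$ ($N = 341 \frac{18 + 5}{2 \left(2 + 5\right)} = 341 \cdot \frac{1}{2} \cdot \frac{1}{7} \cdot 23 = 341 \cdot \frac{23}{14} = \frac{7843}{14} \approx 560.21$)
$\sqrt{s{\left(-545,J{\left(3 \right)} \right)} + N} = \sqrt{\left(339 - 3\right) + \frac{7843}{14}} = \sqrt{336 + \frac{7843}{14}} = \sqrt{\frac{12547}{14}} = \frac{\sqrt{175658}}{14}$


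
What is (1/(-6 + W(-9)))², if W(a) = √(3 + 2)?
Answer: (6 - √5)⁻² ≈ 0.070586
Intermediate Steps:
W(a) = √5
(1/(-6 + W(-9)))² = (1/(-6 + √5))² = (-6 + √5)⁻²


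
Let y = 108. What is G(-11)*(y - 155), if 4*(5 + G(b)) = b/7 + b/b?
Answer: 1692/7 ≈ 241.71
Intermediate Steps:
G(b) = -19/4 + b/28 (G(b) = -5 + (b/7 + b/b)/4 = -5 + (b*(1/7) + 1)/4 = -5 + (b/7 + 1)/4 = -5 + (1 + b/7)/4 = -5 + (1/4 + b/28) = -19/4 + b/28)
G(-11)*(y - 155) = (-19/4 + (1/28)*(-11))*(108 - 155) = (-19/4 - 11/28)*(-47) = -36/7*(-47) = 1692/7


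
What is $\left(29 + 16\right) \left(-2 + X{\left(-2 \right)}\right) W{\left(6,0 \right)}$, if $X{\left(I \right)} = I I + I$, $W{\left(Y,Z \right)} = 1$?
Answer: $0$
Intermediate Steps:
$X{\left(I \right)} = I + I^{2}$ ($X{\left(I \right)} = I^{2} + I = I + I^{2}$)
$\left(29 + 16\right) \left(-2 + X{\left(-2 \right)}\right) W{\left(6,0 \right)} = \left(29 + 16\right) \left(-2 - 2 \left(1 - 2\right)\right) 1 = 45 \left(-2 - -2\right) 1 = 45 \left(-2 + 2\right) 1 = 45 \cdot 0 \cdot 1 = 45 \cdot 0 = 0$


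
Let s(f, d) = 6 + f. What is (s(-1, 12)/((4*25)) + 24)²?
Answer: 231361/400 ≈ 578.40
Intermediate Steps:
(s(-1, 12)/((4*25)) + 24)² = ((6 - 1)/((4*25)) + 24)² = (5/100 + 24)² = (5*(1/100) + 24)² = (1/20 + 24)² = (481/20)² = 231361/400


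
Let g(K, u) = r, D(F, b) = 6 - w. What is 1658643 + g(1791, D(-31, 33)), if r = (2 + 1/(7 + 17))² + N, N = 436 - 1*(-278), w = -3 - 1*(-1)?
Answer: 955792033/576 ≈ 1.6594e+6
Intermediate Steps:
w = -2 (w = -3 + 1 = -2)
D(F, b) = 8 (D(F, b) = 6 - 1*(-2) = 6 + 2 = 8)
N = 714 (N = 436 + 278 = 714)
r = 413665/576 (r = (2 + 1/(7 + 17))² + 714 = (2 + 1/24)² + 714 = (49/24)² + 714 = 2401/576 + 714 = 413665/576 ≈ 718.17)
g(K, u) = 413665/576
1658643 + g(1791, D(-31, 33)) = 1658643 + 413665/576 = 955792033/576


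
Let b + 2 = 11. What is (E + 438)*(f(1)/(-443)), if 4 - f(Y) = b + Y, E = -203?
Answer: 1410/443 ≈ 3.1828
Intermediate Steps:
b = 9 (b = -2 + 11 = 9)
f(Y) = -5 - Y (f(Y) = 4 - (9 + Y) = 4 + (-9 - Y) = -5 - Y)
(E + 438)*(f(1)/(-443)) = (-203 + 438)*((-5 - 1*1)/(-443)) = 235*((-5 - 1)*(-1/443)) = 235*(-6*(-1/443)) = 235*(6/443) = 1410/443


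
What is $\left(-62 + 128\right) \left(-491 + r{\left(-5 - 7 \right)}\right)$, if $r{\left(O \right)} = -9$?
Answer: $-33000$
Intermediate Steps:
$\left(-62 + 128\right) \left(-491 + r{\left(-5 - 7 \right)}\right) = \left(-62 + 128\right) \left(-491 - 9\right) = 66 \left(-500\right) = -33000$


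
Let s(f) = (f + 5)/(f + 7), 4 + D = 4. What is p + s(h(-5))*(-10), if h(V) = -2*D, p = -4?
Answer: -78/7 ≈ -11.143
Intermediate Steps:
D = 0 (D = -4 + 4 = 0)
h(V) = 0 (h(V) = -2*0 = 0)
s(f) = (5 + f)/(7 + f)
p + s(h(-5))*(-10) = -4 + ((5 + 0)/(7 + 0))*(-10) = -4 + (5/7)*(-10) = -4 - 50/7 = -78/7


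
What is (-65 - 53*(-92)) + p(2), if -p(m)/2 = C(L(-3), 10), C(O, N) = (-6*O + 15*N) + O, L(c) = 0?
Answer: 4511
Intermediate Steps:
C(O, N) = -5*O + 15*N
p(m) = -300 (p(m) = -2*(-5*0 + 15*10) = -2*(0 + 150) = -2*150 = -300)
(-65 - 53*(-92)) + p(2) = (-65 - 53*(-92)) - 300 = (-65 + 4876) - 300 = 4811 - 300 = 4511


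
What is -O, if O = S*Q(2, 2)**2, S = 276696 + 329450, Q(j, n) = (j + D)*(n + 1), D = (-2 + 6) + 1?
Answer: -267310386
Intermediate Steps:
D = 5 (D = 4 + 1 = 5)
Q(j, n) = (1 + n)*(5 + j) (Q(j, n) = (j + 5)*(n + 1) = (5 + j)*(1 + n) = (1 + n)*(5 + j))
S = 606146
O = 267310386 (O = 606146*(5 + 2 + 5*2 + 2*2)**2 = 606146*(5 + 2 + 10 + 4)**2 = 606146*21**2 = 606146*441 = 267310386)
-O = -1*267310386 = -267310386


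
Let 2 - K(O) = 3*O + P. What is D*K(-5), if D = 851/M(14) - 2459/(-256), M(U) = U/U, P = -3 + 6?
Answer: 1542205/128 ≈ 12048.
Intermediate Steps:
P = 3
M(U) = 1
K(O) = -1 - 3*O (K(O) = 2 - (3*O + 3) = 2 - (3 + 3*O) = 2 + (-3 - 3*O) = -1 - 3*O)
D = 220315/256 (D = 851/1 - 2459/(-256) = 851*1 - 2459*(-1/256) = 851 + 2459/256 = 220315/256 ≈ 860.61)
D*K(-5) = 220315*(-1 - 3*(-5))/256 = 220315*(-1 + 15)/256 = (220315/256)*14 = 1542205/128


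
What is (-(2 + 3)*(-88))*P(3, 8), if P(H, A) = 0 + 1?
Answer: 440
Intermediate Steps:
P(H, A) = 1
(-(2 + 3)*(-88))*P(3, 8) = (-(2 + 3)*(-88))*1 = (-1*5*(-88))*1 = -5*(-88)*1 = 440*1 = 440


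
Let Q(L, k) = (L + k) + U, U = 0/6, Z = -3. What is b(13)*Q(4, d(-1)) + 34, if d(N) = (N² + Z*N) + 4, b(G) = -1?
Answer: 22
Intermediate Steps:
U = 0 (U = 0*(⅙) = 0)
d(N) = 4 + N² - 3*N (d(N) = (N² - 3*N) + 4 = 4 + N² - 3*N)
Q(L, k) = L + k (Q(L, k) = (L + k) + 0 = L + k)
b(13)*Q(4, d(-1)) + 34 = -(4 + (4 + (-1)² - 3*(-1))) + 34 = -(4 + (4 + 1 + 3)) + 34 = -(4 + 8) + 34 = -1*12 + 34 = -12 + 34 = 22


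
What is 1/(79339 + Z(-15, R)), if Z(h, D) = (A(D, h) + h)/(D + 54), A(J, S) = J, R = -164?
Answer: 110/8727469 ≈ 1.2604e-5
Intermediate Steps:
Z(h, D) = (D + h)/(54 + D) (Z(h, D) = (D + h)/(D + 54) = (D + h)/(54 + D))
1/(79339 + Z(-15, R)) = 1/(79339 + (-164 - 15)/(54 - 164)) = 1/(79339 - 179/(-110)) = 1/(79339 - 1/110*(-179)) = 1/(79339 + 179/110) = 1/(8727469/110) = 110/8727469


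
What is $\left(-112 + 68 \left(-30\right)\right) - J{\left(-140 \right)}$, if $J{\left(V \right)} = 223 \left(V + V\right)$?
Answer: $60288$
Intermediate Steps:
$J{\left(V \right)} = 446 V$ ($J{\left(V \right)} = 223 \cdot 2 V = 446 V$)
$\left(-112 + 68 \left(-30\right)\right) - J{\left(-140 \right)} = \left(-112 + 68 \left(-30\right)\right) - 446 \left(-140\right) = \left(-112 - 2040\right) - -62440 = -2152 + 62440 = 60288$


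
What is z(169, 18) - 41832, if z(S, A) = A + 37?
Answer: -41777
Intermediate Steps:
z(S, A) = 37 + A
z(169, 18) - 41832 = (37 + 18) - 41832 = 55 - 41832 = -41777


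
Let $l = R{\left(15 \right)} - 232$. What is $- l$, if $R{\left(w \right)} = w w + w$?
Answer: $-8$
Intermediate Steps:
$R{\left(w \right)} = w + w^{2}$ ($R{\left(w \right)} = w^{2} + w = w + w^{2}$)
$l = 8$ ($l = 15 \left(1 + 15\right) - 232 = 15 \cdot 16 - 232 = 240 - 232 = 8$)
$- l = \left(-1\right) 8 = -8$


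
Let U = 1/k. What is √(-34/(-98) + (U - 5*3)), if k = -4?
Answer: I*√2921/14 ≈ 3.8604*I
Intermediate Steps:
U = -¼ (U = 1/(-4) = -¼ ≈ -0.25000)
√(-34/(-98) + (U - 5*3)) = √(-34/(-98) + (-¼ - 5*3)) = √(-34*(-1/98) + (-¼ - 15)) = √(17/49 - 61/4) = √(-2921/196) = I*√2921/14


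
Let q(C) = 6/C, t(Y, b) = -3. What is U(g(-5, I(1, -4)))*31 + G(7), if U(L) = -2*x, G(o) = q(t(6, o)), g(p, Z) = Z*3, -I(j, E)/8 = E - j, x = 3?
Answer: -188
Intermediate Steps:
I(j, E) = -8*E + 8*j (I(j, E) = -8*(E - j) = -8*E + 8*j)
g(p, Z) = 3*Z
G(o) = -2 (G(o) = 6/(-3) = 6*(-1/3) = -2)
U(L) = -6 (U(L) = -2*3 = -6)
U(g(-5, I(1, -4)))*31 + G(7) = -6*31 - 2 = -186 - 2 = -188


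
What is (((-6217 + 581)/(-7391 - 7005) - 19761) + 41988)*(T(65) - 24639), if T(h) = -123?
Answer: -1980870411084/3599 ≈ -5.5039e+8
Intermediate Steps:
(((-6217 + 581)/(-7391 - 7005) - 19761) + 41988)*(T(65) - 24639) = (((-6217 + 581)/(-7391 - 7005) - 19761) + 41988)*(-123 - 24639) = ((-5636/(-14396) - 19761) + 41988)*(-24762) = ((-5636*(-1/14396) - 19761) + 41988)*(-24762) = ((1409/3599 - 19761) + 41988)*(-24762) = (-71118430/3599 + 41988)*(-24762) = (79996382/3599)*(-24762) = -1980870411084/3599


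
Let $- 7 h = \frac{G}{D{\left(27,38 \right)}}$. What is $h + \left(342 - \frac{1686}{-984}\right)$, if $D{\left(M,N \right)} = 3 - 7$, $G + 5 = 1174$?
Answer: $\frac{15804}{41} \approx 385.46$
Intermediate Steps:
$G = 1169$ ($G = -5 + 1174 = 1169$)
$D{\left(M,N \right)} = -4$
$h = \frac{167}{4}$ ($h = - \frac{1169 \frac{1}{-4}}{7} = - \frac{1169 \left(- \frac{1}{4}\right)}{7} = \left(- \frac{1}{7}\right) \left(- \frac{1169}{4}\right) = \frac{167}{4} \approx 41.75$)
$h + \left(342 - \frac{1686}{-984}\right) = \frac{167}{4} + \left(342 - \frac{1686}{-984}\right) = \frac{167}{4} + \left(342 - - \frac{281}{164}\right) = \frac{167}{4} + \left(342 + \frac{281}{164}\right) = \frac{167}{4} + \frac{56369}{164} = \frac{15804}{41}$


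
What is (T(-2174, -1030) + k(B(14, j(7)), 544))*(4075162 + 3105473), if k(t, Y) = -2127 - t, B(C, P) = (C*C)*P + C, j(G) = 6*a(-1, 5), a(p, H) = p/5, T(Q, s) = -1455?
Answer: -24132678108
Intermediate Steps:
a(p, H) = p/5 (a(p, H) = p*(1/5) = p/5)
j(G) = -6/5 (j(G) = 6*((1/5)*(-1)) = 6*(-1/5) = -6/5)
B(C, P) = C + P*C**2 (B(C, P) = C**2*P + C = P*C**2 + C = C + P*C**2)
(T(-2174, -1030) + k(B(14, j(7)), 544))*(4075162 + 3105473) = (-1455 + (-2127 - 14*(1 + 14*(-6/5))))*(4075162 + 3105473) = (-1455 + (-2127 - 14*(1 - 84/5)))*7180635 = (-1455 + (-2127 - 14*(-79)/5))*7180635 = (-1455 + (-2127 - 1*(-1106/5)))*7180635 = (-1455 + (-2127 + 1106/5))*7180635 = (-1455 - 9529/5)*7180635 = -16804/5*7180635 = -24132678108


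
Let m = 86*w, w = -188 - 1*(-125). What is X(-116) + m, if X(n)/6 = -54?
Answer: -5742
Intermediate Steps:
X(n) = -324 (X(n) = 6*(-54) = -324)
w = -63 (w = -188 + 125 = -63)
m = -5418 (m = 86*(-63) = -5418)
X(-116) + m = -324 - 5418 = -5742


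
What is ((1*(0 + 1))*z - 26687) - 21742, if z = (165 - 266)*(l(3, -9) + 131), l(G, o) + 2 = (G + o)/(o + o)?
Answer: -184475/3 ≈ -61492.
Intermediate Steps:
l(G, o) = -2 + (G + o)/(2*o) (l(G, o) = -2 + (G + o)/(o + o) = -2 + (G + o)/((2*o)) = -2 + (G + o)*(1/(2*o)) = -2 + (G + o)/(2*o))
z = -39188/3 (z = (165 - 266)*((1/2)*(3 - 3*(-9))/(-9) + 131) = -101*((1/2)*(-1/9)*(3 + 27) + 131) = -101*((1/2)*(-1/9)*30 + 131) = -101*(-5/3 + 131) = -101*388/3 = -39188/3 ≈ -13063.)
((1*(0 + 1))*z - 26687) - 21742 = ((1*(0 + 1))*(-39188/3) - 26687) - 21742 = ((1*1)*(-39188/3) - 26687) - 21742 = (1*(-39188/3) - 26687) - 21742 = (-39188/3 - 26687) - 21742 = -119249/3 - 21742 = -184475/3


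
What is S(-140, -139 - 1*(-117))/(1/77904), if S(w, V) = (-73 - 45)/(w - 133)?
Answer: 3064224/91 ≈ 33673.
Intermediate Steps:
S(w, V) = -118/(-133 + w)
S(-140, -139 - 1*(-117))/(1/77904) = (-118/(-133 - 140))/(1/77904) = (-118/(-273))/(1/77904) = -118*(-1/273)*77904 = (118/273)*77904 = 3064224/91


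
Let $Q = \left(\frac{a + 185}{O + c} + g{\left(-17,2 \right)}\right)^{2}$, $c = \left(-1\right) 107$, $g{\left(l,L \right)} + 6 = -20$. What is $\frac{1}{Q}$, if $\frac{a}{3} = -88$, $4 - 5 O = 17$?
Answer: $\frac{300304}{191905609} \approx 0.0015649$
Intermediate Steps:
$O = - \frac{13}{5}$ ($O = \frac{4}{5} - \frac{17}{5} = - \frac{13}{5} \approx -2.6$)
$a = -264$ ($a = 3 \left(-88\right) = -264$)
$g{\left(l,L \right)} = -26$ ($g{\left(l,L \right)} = -6 - 20 = -26$)
$c = -107$
$Q = \frac{191905609}{300304}$ ($Q = \left(\frac{-264 + 185}{- \frac{13}{5} - 107} - 26\right)^{2} = \left(- \frac{79}{- \frac{548}{5}} - 26\right)^{2} = \left(\left(-79\right) \left(- \frac{5}{548}\right) - 26\right)^{2} = \left(\frac{395}{548} - 26\right)^{2} = \left(- \frac{13853}{548}\right)^{2} = \frac{191905609}{300304} \approx 639.04$)
$\frac{1}{Q} = \frac{1}{\frac{191905609}{300304}} = \frac{300304}{191905609}$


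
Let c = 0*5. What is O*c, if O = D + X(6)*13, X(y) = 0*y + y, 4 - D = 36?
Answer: 0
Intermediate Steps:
D = -32 (D = 4 - 1*36 = 4 - 36 = -32)
X(y) = y (X(y) = 0 + y = y)
O = 46 (O = -32 + 6*13 = -32 + 78 = 46)
c = 0
O*c = 46*0 = 0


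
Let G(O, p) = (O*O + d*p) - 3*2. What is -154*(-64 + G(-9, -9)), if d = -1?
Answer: -3080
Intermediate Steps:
G(O, p) = -6 + O² - p (G(O, p) = (O*O - p) - 3*2 = (O² - p) - 6 = -6 + O² - p)
-154*(-64 + G(-9, -9)) = -154*(-64 + (-6 + (-9)² - 1*(-9))) = -154*(-64 + (-6 + 81 + 9)) = -154*(-64 + 84) = -154*20 = -3080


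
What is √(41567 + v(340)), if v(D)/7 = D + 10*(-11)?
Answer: √43177 ≈ 207.79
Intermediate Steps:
v(D) = -770 + 7*D (v(D) = 7*(D + 10*(-11)) = 7*(D - 110) = 7*(-110 + D) = -770 + 7*D)
√(41567 + v(340)) = √(41567 + (-770 + 7*340)) = √(41567 + (-770 + 2380)) = √(41567 + 1610) = √43177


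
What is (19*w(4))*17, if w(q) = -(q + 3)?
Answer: -2261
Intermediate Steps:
w(q) = -3 - q (w(q) = -(3 + q) = -3 - q)
(19*w(4))*17 = (19*(-3 - 1*4))*17 = (19*(-3 - 4))*17 = (19*(-7))*17 = -133*17 = -2261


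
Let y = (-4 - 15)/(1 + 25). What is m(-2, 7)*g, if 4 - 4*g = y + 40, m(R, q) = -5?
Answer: 4585/104 ≈ 44.087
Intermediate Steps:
y = -19/26 ≈ -0.73077
g = -917/104 (g = 1 - (-19/26 + 40)/4 = 1 - 1/4*1021/26 = 1 - 1021/104 = -917/104 ≈ -8.8173)
m(-2, 7)*g = -5*(-917/104) = 4585/104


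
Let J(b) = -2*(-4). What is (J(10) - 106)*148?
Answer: -14504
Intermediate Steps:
J(b) = 8
(J(10) - 106)*148 = (8 - 106)*148 = -98*148 = -14504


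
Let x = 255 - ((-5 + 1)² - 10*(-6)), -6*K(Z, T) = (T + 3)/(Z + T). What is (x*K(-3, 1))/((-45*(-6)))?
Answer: 179/810 ≈ 0.22099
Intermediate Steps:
K(Z, T) = -(3 + T)/(6*(T + Z)) (K(Z, T) = -(T + 3)/(6*(Z + T)) = -(3 + T)/(6*(T + Z)))
x = 179 (x = 255 - ((-4)² + 60) = 255 - (16 + 60) = 255 - 1*76 = 255 - 76 = 179)
(x*K(-3, 1))/((-45*(-6))) = (179*((-3 - 1*1)/(6*(1 - 3))))/((-45*(-6))) = (179*((⅙)*(-3 - 1)/(-2)))/270 = (179*((⅙)*(-½)*(-4)))*(1/270) = (179*(⅓))*(1/270) = (179/3)*(1/270) = 179/810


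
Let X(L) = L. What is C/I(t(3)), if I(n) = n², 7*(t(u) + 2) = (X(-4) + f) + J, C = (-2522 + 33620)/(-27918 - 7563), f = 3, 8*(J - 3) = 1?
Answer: -32507776/106738675 ≈ -0.30455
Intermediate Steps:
J = 25/8 (J = 3 + (⅛)*1 = 3 + ⅛ = 25/8 ≈ 3.1250)
C = -10366/11827 (C = 31098/(-35481) = 31098*(-1/35481) = -10366/11827 ≈ -0.87647)
t(u) = -95/56 (t(u) = -2 + ((-4 + 3) + 25/8)/7 = -2 + (-1 + 25/8)/7 = -2 + (⅐)*(17/8) = -2 + 17/56 = -95/56)
C/I(t(3)) = -10366/(11827*((-95/56)²)) = -10366/(11827*9025/3136) = -10366/11827*3136/9025 = -32507776/106738675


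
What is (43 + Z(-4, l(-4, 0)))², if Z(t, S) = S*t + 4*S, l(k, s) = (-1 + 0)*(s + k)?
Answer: 1849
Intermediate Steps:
l(k, s) = -k - s (l(k, s) = -(k + s) = -k - s)
Z(t, S) = 4*S + S*t
(43 + Z(-4, l(-4, 0)))² = (43 + (-1*(-4) - 1*0)*(4 - 4))² = (43 + (4 + 0)*0)² = (43 + 4*0)² = (43 + 0)² = 43² = 1849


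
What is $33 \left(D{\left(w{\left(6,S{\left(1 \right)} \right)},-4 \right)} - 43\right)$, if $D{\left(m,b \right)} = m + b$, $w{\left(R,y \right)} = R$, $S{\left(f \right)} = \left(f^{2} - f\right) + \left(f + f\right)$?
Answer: $-1353$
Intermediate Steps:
$S{\left(f \right)} = f + f^{2}$ ($S{\left(f \right)} = \left(f^{2} - f\right) + 2 f = f + f^{2}$)
$D{\left(m,b \right)} = b + m$
$33 \left(D{\left(w{\left(6,S{\left(1 \right)} \right)},-4 \right)} - 43\right) = 33 \left(\left(-4 + 6\right) - 43\right) = 33 \left(2 - 43\right) = 33 \left(-41\right) = -1353$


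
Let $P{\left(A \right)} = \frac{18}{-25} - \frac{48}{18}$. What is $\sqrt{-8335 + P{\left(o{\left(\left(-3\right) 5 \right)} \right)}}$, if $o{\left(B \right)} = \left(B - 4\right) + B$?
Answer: $\frac{i \sqrt{1876137}}{15} \approx 91.315 i$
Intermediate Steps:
$o{\left(B \right)} = -4 + 2 B$ ($o{\left(B \right)} = \left(-4 + B\right) + B = -4 + 2 B$)
$P{\left(A \right)} = - \frac{254}{75}$ ($P{\left(A \right)} = 18 \left(- \frac{1}{25}\right) - \frac{8}{3} = - \frac{18}{25} - \frac{8}{3} = - \frac{254}{75}$)
$\sqrt{-8335 + P{\left(o{\left(\left(-3\right) 5 \right)} \right)}} = \sqrt{-8335 - \frac{254}{75}} = \sqrt{- \frac{625379}{75}} = \frac{i \sqrt{1876137}}{15}$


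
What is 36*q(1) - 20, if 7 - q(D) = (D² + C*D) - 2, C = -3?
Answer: 376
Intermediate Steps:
q(D) = 9 - D² + 3*D (q(D) = 7 - ((D² - 3*D) - 2) = 7 - (-2 + D² - 3*D) = 7 + (2 - D² + 3*D) = 9 - D² + 3*D)
36*q(1) - 20 = 36*(9 - 1*1² + 3*1) - 20 = 36*(9 - 1*1 + 3) - 20 = 36*(9 - 1 + 3) - 20 = 36*11 - 20 = 396 - 20 = 376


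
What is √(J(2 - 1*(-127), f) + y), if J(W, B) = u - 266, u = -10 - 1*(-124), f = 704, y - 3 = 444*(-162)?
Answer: I*√72077 ≈ 268.47*I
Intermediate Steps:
y = -71925 (y = 3 + 444*(-162) = 3 - 71928 = -71925)
u = 114 (u = -10 + 124 = 114)
J(W, B) = -152 (J(W, B) = 114 - 266 = -152)
√(J(2 - 1*(-127), f) + y) = √(-152 - 71925) = √(-72077) = I*√72077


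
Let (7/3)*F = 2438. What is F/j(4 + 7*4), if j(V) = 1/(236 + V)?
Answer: 1960152/7 ≈ 2.8002e+5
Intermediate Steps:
F = 7314/7 (F = (3/7)*2438 = 7314/7 ≈ 1044.9)
F/j(4 + 7*4) = 7314/(7*(1/(236 + (4 + 7*4)))) = 7314/(7*(1/(236 + (4 + 28)))) = 7314/(7*(1/(236 + 32))) = 7314/(7*(1/268)) = (7314/7)*268 = 1960152/7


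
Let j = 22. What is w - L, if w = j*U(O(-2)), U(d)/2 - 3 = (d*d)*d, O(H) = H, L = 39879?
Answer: -40099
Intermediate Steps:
U(d) = 6 + 2*d³ (U(d) = 6 + 2*((d*d)*d) = 6 + 2*(d²*d) = 6 + 2*d³)
w = -220 (w = 22*(6 + 2*(-2)³) = 22*(6 + 2*(-8)) = 22*(6 - 16) = 22*(-10) = -220)
w - L = -220 - 1*39879 = -220 - 39879 = -40099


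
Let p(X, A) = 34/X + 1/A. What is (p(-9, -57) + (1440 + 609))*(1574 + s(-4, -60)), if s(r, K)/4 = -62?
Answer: 154580660/57 ≈ 2.7119e+6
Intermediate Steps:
s(r, K) = -248 (s(r, K) = 4*(-62) = -248)
p(X, A) = 1/A + 34/X (p(X, A) = 34/X + 1/A = 1/A + 34/X)
(p(-9, -57) + (1440 + 609))*(1574 + s(-4, -60)) = ((1/(-57) + 34/(-9)) + (1440 + 609))*(1574 - 248) = ((-1/57 + 34*(-1/9)) + 2049)*1326 = ((-1/57 - 34/9) + 2049)*1326 = (-649/171 + 2049)*1326 = (349730/171)*1326 = 154580660/57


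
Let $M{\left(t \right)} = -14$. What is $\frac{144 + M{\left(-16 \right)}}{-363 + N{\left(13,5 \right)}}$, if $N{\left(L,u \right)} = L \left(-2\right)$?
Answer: $- \frac{130}{389} \approx -0.33419$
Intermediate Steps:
$N{\left(L,u \right)} = - 2 L$
$\frac{144 + M{\left(-16 \right)}}{-363 + N{\left(13,5 \right)}} = \frac{144 - 14}{-363 - 26} = \frac{130}{-363 - 26} = \frac{130}{-389} = 130 \left(- \frac{1}{389}\right) = - \frac{130}{389}$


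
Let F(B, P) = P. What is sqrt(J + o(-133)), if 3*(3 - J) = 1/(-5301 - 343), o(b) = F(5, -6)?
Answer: I*sqrt(215015235)/8466 ≈ 1.732*I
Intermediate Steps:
o(b) = -6
J = 50797/16932 (J = 3 - 1/(3*(-5301 - 343)) = 3 - 1/3/(-5644) = 3 - 1/3*(-1/5644) = 3 + 1/16932 = 50797/16932 ≈ 3.0001)
sqrt(J + o(-133)) = sqrt(50797/16932 - 6) = sqrt(-50795/16932) = I*sqrt(215015235)/8466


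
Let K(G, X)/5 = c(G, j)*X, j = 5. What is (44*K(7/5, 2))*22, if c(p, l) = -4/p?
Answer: -193600/7 ≈ -27657.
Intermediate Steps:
K(G, X) = -20*X/G (K(G, X) = 5*((-4/G)*X) = 5*(-4*X/G) = -20*X/G)
(44*K(7/5, 2))*22 = (44*(-20*2/7/5))*22 = (44*(-20*2*5/7))*22 = (44*(-200/7))*22 = -8800/7*22 = -193600/7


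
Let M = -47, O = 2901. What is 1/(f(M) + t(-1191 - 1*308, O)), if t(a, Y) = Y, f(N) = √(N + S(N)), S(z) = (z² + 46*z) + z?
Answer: 2901/8415848 - I*√47/8415848 ≈ 0.00034471 - 8.1461e-7*I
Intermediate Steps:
S(z) = z² + 47*z
f(N) = √(N + N*(47 + N))
1/(f(M) + t(-1191 - 1*308, O)) = 1/(√(-47*(48 - 47)) + 2901) = 1/(√(-47*1) + 2901) = 1/(√(-47) + 2901) = 1/(I*√47 + 2901) = 1/(2901 + I*√47)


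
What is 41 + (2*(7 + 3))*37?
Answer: 781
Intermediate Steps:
41 + (2*(7 + 3))*37 = 41 + (2*10)*37 = 41 + 20*37 = 41 + 740 = 781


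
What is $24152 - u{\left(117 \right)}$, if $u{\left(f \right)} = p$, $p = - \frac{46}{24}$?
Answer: $\frac{289847}{12} \approx 24154.0$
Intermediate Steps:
$p = - \frac{23}{12}$ ($p = \left(-46\right) \frac{1}{24} = - \frac{23}{12} \approx -1.9167$)
$u{\left(f \right)} = - \frac{23}{12}$
$24152 - u{\left(117 \right)} = 24152 - - \frac{23}{12} = 24152 + \frac{23}{12} = \frac{289847}{12}$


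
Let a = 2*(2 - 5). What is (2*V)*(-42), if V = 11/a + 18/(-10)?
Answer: 1526/5 ≈ 305.20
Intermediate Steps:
a = -6 (a = 2*(-3) = -6)
V = -109/30 (V = 11/(-6) + 18/(-10) = 11*(-⅙) + 18*(-⅒) = -11/6 - 9/5 = -109/30 ≈ -3.6333)
(2*V)*(-42) = (2*(-109/30))*(-42) = -109/15*(-42) = 1526/5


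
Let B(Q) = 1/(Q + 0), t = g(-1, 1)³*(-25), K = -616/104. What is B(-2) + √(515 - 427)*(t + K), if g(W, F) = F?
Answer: -½ - 804*√22/13 ≈ -290.58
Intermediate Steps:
K = -77/13 (K = -616*1/104 = -77/13 ≈ -5.9231)
t = -25 (t = 1³*(-25) = 1*(-25) = -25)
B(Q) = 1/Q
B(-2) + √(515 - 427)*(t + K) = 1/(-2) + √(515 - 427)*(-25 - 77/13) = -½ + √88*(-402/13) = -½ + (2*√22)*(-402/13) = -½ - 804*√22/13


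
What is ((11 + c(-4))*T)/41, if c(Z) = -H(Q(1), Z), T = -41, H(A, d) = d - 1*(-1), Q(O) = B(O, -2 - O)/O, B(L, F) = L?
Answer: -14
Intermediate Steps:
Q(O) = 1 (Q(O) = O/O = 1)
H(A, d) = 1 + d (H(A, d) = d + 1 = 1 + d)
c(Z) = -1 - Z (c(Z) = -(1 + Z) = -1 - Z)
((11 + c(-4))*T)/41 = ((11 + (-1 - 1*(-4)))*(-41))/41 = ((11 + (-1 + 4))*(-41))*(1/41) = ((11 + 3)*(-41))*(1/41) = (14*(-41))*(1/41) = -574*1/41 = -14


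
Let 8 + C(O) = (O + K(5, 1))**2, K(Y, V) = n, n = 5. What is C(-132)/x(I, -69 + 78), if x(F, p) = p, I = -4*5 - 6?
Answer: 16121/9 ≈ 1791.2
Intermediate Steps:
I = -26 (I = -20 - 6 = -26)
K(Y, V) = 5
C(O) = -8 + (5 + O)**2 (C(O) = -8 + (O + 5)**2 = -8 + (5 + O)**2)
C(-132)/x(I, -69 + 78) = (-8 + (5 - 132)**2)/(-69 + 78) = (-8 + (-127)**2)/9 = (-8 + 16129)*(1/9) = 16121*(1/9) = 16121/9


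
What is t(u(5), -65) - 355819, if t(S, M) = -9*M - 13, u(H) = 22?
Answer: -355247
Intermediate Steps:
t(S, M) = -13 - 9*M
t(u(5), -65) - 355819 = (-13 - 9*(-65)) - 355819 = (-13 + 585) - 355819 = 572 - 355819 = -355247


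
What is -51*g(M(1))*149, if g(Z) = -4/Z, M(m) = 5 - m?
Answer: 7599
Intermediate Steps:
-51*g(M(1))*149 = -(-204)/(5 - 1*1)*149 = -(-204)/(5 - 1)*149 = -(-204)/4*149 = -51*(-1)*149 = 51*149 = 7599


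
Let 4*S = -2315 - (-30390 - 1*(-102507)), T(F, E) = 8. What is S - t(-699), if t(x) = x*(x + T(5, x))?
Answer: -501617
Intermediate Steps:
t(x) = x*(8 + x) (t(x) = x*(x + 8) = x*(8 + x))
S = -18608 (S = (-2315 - (-30390 - 1*(-102507)))/4 = (-2315 - (-30390 + 102507))/4 = (-2315 - 1*72117)/4 = (-2315 - 72117)/4 = (¼)*(-74432) = -18608)
S - t(-699) = -18608 - (-699)*(8 - 699) = -18608 - (-699)*(-691) = -18608 - 1*483009 = -18608 - 483009 = -501617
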